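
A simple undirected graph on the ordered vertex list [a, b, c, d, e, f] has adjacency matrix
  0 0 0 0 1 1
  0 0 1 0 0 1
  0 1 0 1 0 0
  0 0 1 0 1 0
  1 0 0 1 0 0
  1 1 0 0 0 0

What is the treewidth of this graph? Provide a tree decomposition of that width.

Each bag holds 3 vertices, so the decomposition has width 2, which upper-bounds the treewidth. Since b–f–a–e–d–c–b is a cycle in G, G is not acyclic. Forests are exactly the graphs of treewidth ≤ 1, so tw(G) ≥ 2. Combining the bounds, tw(G) = 2.

Treewidth 2.
One such decomposition:
Bags: B1 = {a, b, f}  B2 = {a, b, e}  B3 = {b, d, e}  B4 = {b, c, d}
Tree: B1–B2, B2–B3, B3–B4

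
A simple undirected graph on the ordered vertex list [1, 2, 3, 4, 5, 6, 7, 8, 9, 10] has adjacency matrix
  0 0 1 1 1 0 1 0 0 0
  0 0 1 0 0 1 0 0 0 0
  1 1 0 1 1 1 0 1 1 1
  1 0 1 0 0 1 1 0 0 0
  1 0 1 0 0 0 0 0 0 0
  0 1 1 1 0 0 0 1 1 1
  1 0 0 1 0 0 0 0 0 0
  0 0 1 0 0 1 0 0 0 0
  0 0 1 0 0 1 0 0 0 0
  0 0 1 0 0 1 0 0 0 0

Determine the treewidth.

A width-2 tree decomposition is:
Bags: B1 = {2, 3, 6}  B2 = {3, 4, 6}  B3 = {1, 3, 4}  B4 = {1, 3, 5}  B5 = {3, 6, 9}  B6 = {1, 4, 7}  B7 = {3, 6, 8}  B8 = {3, 6, 10}
Tree: B1–B2, B2–B3, B3–B4, B1–B5, B3–B6, B2–B7, B2–B8
The largest bag has 3 vertices, giving width 2; this decomposition certifies tw(G) ≤ 2. Conversely, {1, 3, 4} is a clique of size 3, and the vertices of any clique must share a bag in every tree decomposition; so some bag has ≥ 3 vertices and tw(G) ≥ 2. Hence tw(G) = 2 exactly.

2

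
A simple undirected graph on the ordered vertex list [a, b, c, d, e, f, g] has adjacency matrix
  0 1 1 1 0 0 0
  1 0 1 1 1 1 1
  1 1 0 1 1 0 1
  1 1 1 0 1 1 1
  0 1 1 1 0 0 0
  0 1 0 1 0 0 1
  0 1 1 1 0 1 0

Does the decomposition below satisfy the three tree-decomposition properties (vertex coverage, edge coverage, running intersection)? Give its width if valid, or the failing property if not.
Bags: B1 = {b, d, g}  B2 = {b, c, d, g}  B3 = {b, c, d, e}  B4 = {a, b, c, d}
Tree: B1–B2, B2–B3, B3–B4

A tree decomposition must satisfy three properties: every vertex lies in some bag; for every edge, both endpoints lie together in some bag; and for every vertex, the bags containing it form a connected subtree. Here vertex f appears in no bag, so the decomposition is invalid.

No — vertex f appears in no bag.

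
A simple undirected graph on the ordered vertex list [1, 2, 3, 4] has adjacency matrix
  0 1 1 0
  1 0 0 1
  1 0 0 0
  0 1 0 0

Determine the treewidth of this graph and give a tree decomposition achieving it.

Each bag holds 2 vertices, so the decomposition has width 1, which upper-bounds the treewidth. Any graph with an edge has treewidth ≥ 1, and G has the edge 1–3. Therefore the treewidth is 1.

Treewidth 1.
Bags: B1 = {1, 3}  B2 = {1, 2}  B3 = {2, 4}
Tree: B1–B2, B2–B3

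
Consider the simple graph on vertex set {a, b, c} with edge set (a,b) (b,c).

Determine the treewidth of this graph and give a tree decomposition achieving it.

Every bag has size at most 2, so the width is 2 − 1 = 1 and tw(G) ≤ 1. G has an edge, so its treewidth is at least 1. Hence tw(G) = 1 exactly.

Treewidth 1.
One such decomposition:
Bags: B1 = {a, b}  B2 = {b, c}
Tree: B1–B2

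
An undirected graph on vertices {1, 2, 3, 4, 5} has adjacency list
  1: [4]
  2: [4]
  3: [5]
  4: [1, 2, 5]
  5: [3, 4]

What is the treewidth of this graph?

A width-1 tree decomposition is:
Bags: B1 = {3, 5}  B2 = {4, 5}  B3 = {2, 4}  B4 = {1, 4}
Tree: B1–B2, B2–B3, B2–B4
Each bag holds 2 vertices, so the decomposition has width 1, which upper-bounds the treewidth. Any graph with an edge has treewidth ≥ 1, and G has the edge 5–3. Combining the bounds, tw(G) = 1.

1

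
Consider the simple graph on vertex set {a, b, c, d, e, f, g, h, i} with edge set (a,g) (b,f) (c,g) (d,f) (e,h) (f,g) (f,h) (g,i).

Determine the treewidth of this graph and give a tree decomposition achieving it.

Treewidth 1.
One optimal decomposition is:
Bags: B1 = {b, f}  B2 = {f, g}  B3 = {a, g}  B4 = {f, h}  B5 = {d, f}  B6 = {g, i}  B7 = {e, h}  B8 = {c, g}
Tree: B1–B2, B2–B3, B2–B4, B1–B5, B3–B6, B4–B7, B6–B8

Every bag has size at most 2, so the width is 2 − 1 = 1 and tw(G) ≤ 1. Any graph with an edge has treewidth ≥ 1, and G has the edge f–b. Therefore the treewidth is 1.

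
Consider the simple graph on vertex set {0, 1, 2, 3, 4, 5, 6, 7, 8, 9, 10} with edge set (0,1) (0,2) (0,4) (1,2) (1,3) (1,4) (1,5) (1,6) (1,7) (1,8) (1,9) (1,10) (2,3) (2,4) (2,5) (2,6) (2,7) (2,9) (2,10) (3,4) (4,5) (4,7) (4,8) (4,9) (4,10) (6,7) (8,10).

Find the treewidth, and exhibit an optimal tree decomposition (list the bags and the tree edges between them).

Each bag holds 4 vertices, so the decomposition has width 3, which upper-bounds the treewidth. Conversely, {1, 4, 8, 10} is a clique of size 4, and the vertices of any clique must share a bag in every tree decomposition; so some bag has ≥ 4 vertices and tw(G) ≥ 3. Combining the bounds, tw(G) = 3.

Treewidth 3.
Bags: B1 = {1, 2, 4, 5}  B2 = {1, 2, 4, 7}  B3 = {1, 2, 4, 9}  B4 = {0, 1, 2, 4}  B5 = {1, 2, 3, 4}  B6 = {1, 2, 4, 10}  B7 = {1, 2, 6, 7}  B8 = {1, 4, 8, 10}
Tree: B1–B2, B1–B3, B1–B4, B4–B5, B5–B6, B2–B7, B6–B8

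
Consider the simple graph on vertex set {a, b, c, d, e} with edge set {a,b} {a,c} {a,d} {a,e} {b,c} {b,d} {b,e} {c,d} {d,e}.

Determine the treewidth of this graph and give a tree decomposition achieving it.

Treewidth 3.
Bags: B1 = {a, b, c, d}  B2 = {a, b, d, e}
Tree: B1–B2

The largest bag has 4 vertices, giving width 3; this decomposition certifies tw(G) ≤ 3. Conversely, {a, b, d, e} is a clique of size 4, and the vertices of any clique must share a bag in every tree decomposition; so some bag has ≥ 4 vertices and tw(G) ≥ 3. Therefore the treewidth is 3.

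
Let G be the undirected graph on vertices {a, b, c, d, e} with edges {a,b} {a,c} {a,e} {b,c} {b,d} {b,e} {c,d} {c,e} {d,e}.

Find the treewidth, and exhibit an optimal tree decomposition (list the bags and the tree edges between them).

Every bag has size at most 4, so the width is 4 − 1 = 3 and tw(G) ≤ 3. Conversely, {b, c, d, e} is a clique of size 4, and the vertices of any clique must share a bag in every tree decomposition; so some bag has ≥ 4 vertices and tw(G) ≥ 3. The upper and lower bounds meet at 3, so that is the treewidth.

Treewidth 3.
One such decomposition:
Bags: B1 = {a, b, c, e}  B2 = {b, c, d, e}
Tree: B1–B2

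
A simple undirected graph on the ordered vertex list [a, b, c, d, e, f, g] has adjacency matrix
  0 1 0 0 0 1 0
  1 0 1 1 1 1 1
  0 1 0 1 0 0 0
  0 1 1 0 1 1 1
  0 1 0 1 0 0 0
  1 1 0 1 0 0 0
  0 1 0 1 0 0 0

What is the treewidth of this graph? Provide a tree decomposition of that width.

The largest bag has 3 vertices, giving width 2; this decomposition certifies tw(G) ≤ 2. Conversely, {b, d, g} is a clique of size 3, and the vertices of any clique must share a bag in every tree decomposition; so some bag has ≥ 3 vertices and tw(G) ≥ 2. The upper and lower bounds meet at 2, so that is the treewidth.

Treewidth 2.
One optimal decomposition is:
Bags: B1 = {b, c, d}  B2 = {b, d, g}  B3 = {b, d, e}  B4 = {b, d, f}  B5 = {a, b, f}
Tree: B1–B2, B2–B3, B1–B4, B4–B5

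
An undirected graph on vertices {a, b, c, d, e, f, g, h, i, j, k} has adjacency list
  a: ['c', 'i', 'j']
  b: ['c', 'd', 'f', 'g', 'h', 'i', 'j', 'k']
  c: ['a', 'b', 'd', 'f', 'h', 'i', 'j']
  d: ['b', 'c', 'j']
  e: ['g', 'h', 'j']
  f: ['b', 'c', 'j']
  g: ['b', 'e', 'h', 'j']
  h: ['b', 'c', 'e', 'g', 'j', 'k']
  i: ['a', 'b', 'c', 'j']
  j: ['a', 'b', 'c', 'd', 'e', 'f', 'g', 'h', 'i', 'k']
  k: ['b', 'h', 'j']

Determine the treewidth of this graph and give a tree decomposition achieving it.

Treewidth 3.
Bags: B1 = {b, c, d, j}  B2 = {b, c, h, j}  B3 = {b, h, j, k}  B4 = {b, c, f, j}  B5 = {b, g, h, j}  B6 = {b, c, i, j}  B7 = {a, c, i, j}  B8 = {e, g, h, j}
Tree: B1–B2, B2–B3, B1–B4, B3–B5, B1–B6, B6–B7, B5–B8

Every bag has size at most 4, so the width is 4 − 1 = 3 and tw(G) ≤ 3. For the lower bound, the 4 vertices {e, g, h, j} are pairwise adjacent, and any tree decomposition puts a clique entirely inside one bag — forcing width ≥ 3. Hence tw(G) = 3 exactly.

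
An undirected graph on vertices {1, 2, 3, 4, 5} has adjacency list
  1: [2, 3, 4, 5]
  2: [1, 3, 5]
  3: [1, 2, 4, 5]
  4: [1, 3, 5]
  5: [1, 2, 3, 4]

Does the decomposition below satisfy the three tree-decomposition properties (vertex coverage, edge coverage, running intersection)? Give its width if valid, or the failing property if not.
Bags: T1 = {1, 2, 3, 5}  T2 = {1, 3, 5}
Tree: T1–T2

No — vertex 4 appears in no bag.

A tree decomposition must satisfy three properties: every vertex lies in some bag; for every edge, both endpoints lie together in some bag; and for every vertex, the bags containing it form a connected subtree. Here vertex 4 appears in no bag, so the decomposition is invalid.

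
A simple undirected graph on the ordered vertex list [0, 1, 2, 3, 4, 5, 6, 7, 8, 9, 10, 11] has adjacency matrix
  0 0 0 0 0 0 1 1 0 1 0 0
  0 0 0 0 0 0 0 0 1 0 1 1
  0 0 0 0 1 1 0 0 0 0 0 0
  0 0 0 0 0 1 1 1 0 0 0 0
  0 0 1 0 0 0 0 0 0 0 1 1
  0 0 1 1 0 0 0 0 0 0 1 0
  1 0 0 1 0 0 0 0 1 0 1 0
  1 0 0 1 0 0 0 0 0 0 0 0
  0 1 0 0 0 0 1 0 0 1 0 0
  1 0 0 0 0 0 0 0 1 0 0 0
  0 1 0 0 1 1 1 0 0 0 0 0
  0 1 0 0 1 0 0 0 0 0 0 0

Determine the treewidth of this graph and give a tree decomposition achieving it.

Treewidth 3.
One such decomposition:
Bags: B1 = {0, 3, 7, 9}  B2 = {0, 3, 6, 9}  B3 = {3, 6, 8, 9}  B4 = {3, 5, 6, 8}  B5 = {5, 6, 8, 10}  B6 = {1, 5, 8, 10}  B7 = {1, 2, 5, 10}  B8 = {1, 2, 4, 10}  B9 = {1, 2, 4, 11}
Tree: B1–B2, B2–B3, B3–B4, B4–B5, B5–B6, B6–B7, B7–B8, B8–B9

The largest bag has 4 vertices, giving width 3; this decomposition certifies tw(G) ≤ 3. For the lower bound: the 4 vertex sets {0,7,9}, {3}, {6}, {1,5,8,10} are disjoint, each induces a connected subgraph, and every pair is joined by at least one edge of G. Contracting each set to a single vertex therefore yields K_{4} as a minor, and since treewidth is minor-monotone, tw(G) ≥ tw(K_{4}) = 3. Therefore the treewidth is 3.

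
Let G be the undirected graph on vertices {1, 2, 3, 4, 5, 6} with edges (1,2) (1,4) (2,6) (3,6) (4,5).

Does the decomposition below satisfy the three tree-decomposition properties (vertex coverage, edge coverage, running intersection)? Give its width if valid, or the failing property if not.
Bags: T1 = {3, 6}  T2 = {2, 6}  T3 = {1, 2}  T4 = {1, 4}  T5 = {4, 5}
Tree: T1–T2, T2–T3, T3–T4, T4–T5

Yes; width 1.

Every vertex of G appears in some bag (union = {1, 2, 3, 4, 5, 6}); every edge is covered by a bag; and for each vertex v the set of bags containing v is connected in the bag tree. The decomposition is therefore valid. The largest bag has 2 vertices, so the width is 1.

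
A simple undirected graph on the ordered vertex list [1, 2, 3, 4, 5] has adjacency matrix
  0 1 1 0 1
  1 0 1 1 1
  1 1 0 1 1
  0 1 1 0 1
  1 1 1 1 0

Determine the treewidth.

A width-3 tree decomposition is:
Bags: B1 = {1, 2, 3, 5}  B2 = {2, 3, 4, 5}
Tree: B1–B2
Each bag holds 4 vertices, so the decomposition has width 3, which upper-bounds the treewidth. Conversely, {1, 2, 3, 5} is a clique of size 4, and the vertices of any clique must share a bag in every tree decomposition; so some bag has ≥ 4 vertices and tw(G) ≥ 3. Combining the bounds, tw(G) = 3.

3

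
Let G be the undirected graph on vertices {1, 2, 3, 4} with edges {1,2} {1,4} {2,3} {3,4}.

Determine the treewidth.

2

A width-2 tree decomposition is:
Bags: B1 = {1, 2, 4}  B2 = {2, 3, 4}
Tree: B1–B2
Each bag holds 3 vertices, so the decomposition has width 2, which upper-bounds the treewidth. The edges 2–1–4–3–2 form a cycle, so G is not a tree and its treewidth is at least 2. Combining the bounds, tw(G) = 2.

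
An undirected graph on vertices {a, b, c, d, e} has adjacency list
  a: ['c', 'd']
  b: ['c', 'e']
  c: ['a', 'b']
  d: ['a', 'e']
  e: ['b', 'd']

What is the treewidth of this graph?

A width-2 tree decomposition is:
Bags: B1 = {b, d, e}  B2 = {a, b, d}  B3 = {a, b, c}
Tree: B1–B2, B2–B3
Each bag holds 3 vertices, so the decomposition has width 2, which upper-bounds the treewidth. Since b–e–d–a–c–b is a cycle in G, G is not acyclic. Forests are exactly the graphs of treewidth ≤ 1, so tw(G) ≥ 2. Hence tw(G) = 2 exactly.

2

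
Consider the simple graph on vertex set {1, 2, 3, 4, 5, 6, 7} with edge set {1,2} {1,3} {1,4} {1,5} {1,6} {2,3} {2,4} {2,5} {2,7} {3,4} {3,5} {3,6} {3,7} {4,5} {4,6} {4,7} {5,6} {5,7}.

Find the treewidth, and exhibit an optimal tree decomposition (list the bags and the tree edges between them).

Treewidth 4.
Bags: B1 = {2, 3, 4, 5, 7}  B2 = {1, 2, 3, 4, 5}  B3 = {1, 3, 4, 5, 6}
Tree: B1–B2, B2–B3

Each bag holds 5 vertices, so the decomposition has width 4, which upper-bounds the treewidth. On the other hand G contains the 5-clique {1, 2, 3, 4, 5}. A clique must lie in a single bag of any decomposition, so no decomposition can have width below 4. The upper and lower bounds meet at 4, so that is the treewidth.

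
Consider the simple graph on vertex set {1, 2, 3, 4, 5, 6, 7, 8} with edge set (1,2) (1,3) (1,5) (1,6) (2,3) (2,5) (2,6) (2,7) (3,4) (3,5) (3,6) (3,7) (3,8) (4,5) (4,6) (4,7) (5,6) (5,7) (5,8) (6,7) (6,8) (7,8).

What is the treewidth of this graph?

4

A width-4 tree decomposition is:
Bags: B1 = {3, 5, 6, 7, 8}  B2 = {2, 3, 5, 6, 7}  B3 = {1, 2, 3, 5, 6}  B4 = {3, 4, 5, 6, 7}
Tree: B1–B2, B2–B3, B1–B4
Each bag holds 5 vertices, so the decomposition has width 4, which upper-bounds the treewidth. For the lower bound, the 5 vertices {1, 2, 3, 5, 6} are pairwise adjacent, and any tree decomposition puts a clique entirely inside one bag — forcing width ≥ 4. The upper and lower bounds meet at 4, so that is the treewidth.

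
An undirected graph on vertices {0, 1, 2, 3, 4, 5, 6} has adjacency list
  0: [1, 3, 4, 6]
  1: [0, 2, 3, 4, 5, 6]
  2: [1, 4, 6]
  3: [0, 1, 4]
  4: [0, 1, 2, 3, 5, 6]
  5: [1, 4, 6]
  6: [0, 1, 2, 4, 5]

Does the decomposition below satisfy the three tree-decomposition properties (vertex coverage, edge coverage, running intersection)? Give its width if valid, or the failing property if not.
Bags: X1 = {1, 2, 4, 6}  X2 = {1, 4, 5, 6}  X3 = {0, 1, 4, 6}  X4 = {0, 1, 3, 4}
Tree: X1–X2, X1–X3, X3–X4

Every vertex of G appears in some bag (union = {0, 1, 2, 3, 4, 5, 6}); every edge is covered by a bag; and for each vertex v the set of bags containing v is connected in the bag tree. The decomposition is therefore valid. The largest bag has 4 vertices, so the width is 3.

Yes; width 3.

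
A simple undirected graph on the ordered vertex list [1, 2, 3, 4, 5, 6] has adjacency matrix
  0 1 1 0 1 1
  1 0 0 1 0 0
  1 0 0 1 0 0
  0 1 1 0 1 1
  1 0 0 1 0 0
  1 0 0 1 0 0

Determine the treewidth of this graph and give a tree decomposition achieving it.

Each bag holds 3 vertices, so the decomposition has width 2, which upper-bounds the treewidth. For the lower bound, G contains the cycle 3–4–5–1–3, so G is not a forest; only forests have treewidth ≤ 1, hence tw(G) ≥ 2. Combining the bounds, tw(G) = 2.

Treewidth 2.
One such decomposition:
Bags: B1 = {1, 3, 4}  B2 = {1, 4, 5}  B3 = {1, 4, 6}  B4 = {1, 2, 4}
Tree: B1–B2, B2–B3, B3–B4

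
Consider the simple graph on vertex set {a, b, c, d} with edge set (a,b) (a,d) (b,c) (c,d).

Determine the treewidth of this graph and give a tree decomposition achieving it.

The largest bag has 3 vertices, giving width 2; this decomposition certifies tw(G) ≤ 2. The edges c–d–a–b–c form a cycle, so G is not a tree and its treewidth is at least 2. Combining the bounds, tw(G) = 2.

Treewidth 2.
Bags: B1 = {a, c, d}  B2 = {a, b, c}
Tree: B1–B2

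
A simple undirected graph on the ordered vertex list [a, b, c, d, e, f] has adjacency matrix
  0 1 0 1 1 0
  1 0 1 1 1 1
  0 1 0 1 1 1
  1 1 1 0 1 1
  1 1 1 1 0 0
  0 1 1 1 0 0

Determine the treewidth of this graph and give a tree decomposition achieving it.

Each bag holds 4 vertices, so the decomposition has width 3, which upper-bounds the treewidth. Conversely, {b, c, d, e} is a clique of size 4, and the vertices of any clique must share a bag in every tree decomposition; so some bag has ≥ 4 vertices and tw(G) ≥ 3. Hence tw(G) = 3 exactly.

Treewidth 3.
Bags: B1 = {b, c, d, e}  B2 = {a, b, d, e}  B3 = {b, c, d, f}
Tree: B1–B2, B1–B3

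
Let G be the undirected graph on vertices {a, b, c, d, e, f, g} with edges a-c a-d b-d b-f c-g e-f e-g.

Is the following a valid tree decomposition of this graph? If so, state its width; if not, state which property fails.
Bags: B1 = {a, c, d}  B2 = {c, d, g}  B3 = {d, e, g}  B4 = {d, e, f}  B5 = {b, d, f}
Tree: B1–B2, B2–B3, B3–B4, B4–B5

Every vertex of G appears in some bag (union = {a, b, c, d, e, f, g}); every edge is covered by a bag; and for each vertex v the set of bags containing v is connected in the bag tree. The decomposition is therefore valid. The largest bag has 3 vertices, so the width is 2.

Yes; width 2.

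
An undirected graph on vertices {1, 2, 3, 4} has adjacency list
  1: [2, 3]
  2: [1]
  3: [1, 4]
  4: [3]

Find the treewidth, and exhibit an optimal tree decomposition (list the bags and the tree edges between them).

Treewidth 1.
One optimal decomposition is:
Bags: B1 = {1, 2}  B2 = {1, 3}  B3 = {3, 4}
Tree: B1–B2, B2–B3

Each bag holds 2 vertices, so the decomposition has width 1, which upper-bounds the treewidth. G has an edge, so its treewidth is at least 1. The upper and lower bounds meet at 1, so that is the treewidth.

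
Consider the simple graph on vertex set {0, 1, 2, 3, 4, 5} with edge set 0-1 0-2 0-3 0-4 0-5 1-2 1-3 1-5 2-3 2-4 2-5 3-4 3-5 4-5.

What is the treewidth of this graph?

4

A width-4 tree decomposition is:
Bags: B1 = {0, 1, 2, 3, 5}  B2 = {0, 2, 3, 4, 5}
Tree: B1–B2
Every bag has size at most 5, so the width is 5 − 1 = 4 and tw(G) ≤ 4. For the lower bound, the 5 vertices {0, 1, 2, 3, 5} are pairwise adjacent, and any tree decomposition puts a clique entirely inside one bag — forcing width ≥ 4. Combining the bounds, tw(G) = 4.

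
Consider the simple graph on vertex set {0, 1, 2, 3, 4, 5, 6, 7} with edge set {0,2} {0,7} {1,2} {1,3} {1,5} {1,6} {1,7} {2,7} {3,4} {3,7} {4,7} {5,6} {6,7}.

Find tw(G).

A width-2 tree decomposition is:
Bags: B1 = {1, 2, 7}  B2 = {1, 6, 7}  B3 = {1, 3, 7}  B4 = {3, 4, 7}  B5 = {1, 5, 6}  B6 = {0, 2, 7}
Tree: B1–B2, B2–B3, B3–B4, B2–B5, B1–B6
Every bag has size at most 3, so the width is 3 − 1 = 2 and tw(G) ≤ 2. For the lower bound, the 3 vertices {1, 5, 6} are pairwise adjacent, and any tree decomposition puts a clique entirely inside one bag — forcing width ≥ 2. Therefore the treewidth is 2.

2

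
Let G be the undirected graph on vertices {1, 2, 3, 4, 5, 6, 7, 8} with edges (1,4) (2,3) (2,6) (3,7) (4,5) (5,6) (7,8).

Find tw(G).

A width-1 tree decomposition is:
Bags: B1 = {7, 8}  B2 = {3, 7}  B3 = {2, 3}  B4 = {2, 6}  B5 = {5, 6}  B6 = {4, 5}  B7 = {1, 4}
Tree: B1–B2, B2–B3, B3–B4, B4–B5, B5–B6, B6–B7
The largest bag has 2 vertices, giving width 1; this decomposition certifies tw(G) ≤ 1. Any graph with an edge has treewidth ≥ 1, and G has the edge 8–7. Hence tw(G) = 1 exactly.

1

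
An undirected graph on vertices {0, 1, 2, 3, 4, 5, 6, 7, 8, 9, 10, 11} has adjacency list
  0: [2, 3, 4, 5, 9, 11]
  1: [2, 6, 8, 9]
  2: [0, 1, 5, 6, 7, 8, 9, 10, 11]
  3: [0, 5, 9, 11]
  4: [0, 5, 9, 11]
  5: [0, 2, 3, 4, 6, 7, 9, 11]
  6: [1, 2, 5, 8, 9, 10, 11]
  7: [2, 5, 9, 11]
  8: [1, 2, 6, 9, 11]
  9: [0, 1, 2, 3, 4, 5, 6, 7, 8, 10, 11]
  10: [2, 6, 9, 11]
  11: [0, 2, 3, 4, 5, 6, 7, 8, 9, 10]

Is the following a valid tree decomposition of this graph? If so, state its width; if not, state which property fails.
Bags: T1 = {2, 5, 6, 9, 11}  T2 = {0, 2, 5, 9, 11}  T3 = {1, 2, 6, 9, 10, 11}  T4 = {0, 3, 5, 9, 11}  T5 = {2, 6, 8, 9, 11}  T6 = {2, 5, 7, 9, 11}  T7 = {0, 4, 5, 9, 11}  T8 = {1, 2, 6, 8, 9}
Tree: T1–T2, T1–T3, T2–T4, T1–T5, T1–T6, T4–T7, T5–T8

No — bags containing vertex 1 are not connected in the tree.

A tree decomposition must satisfy three properties: every vertex lies in some bag; for every edge, both endpoints lie together in some bag; and for every vertex, the bags containing it form a connected subtree. Here bags containing vertex 1 are not connected in the tree, so the decomposition is invalid.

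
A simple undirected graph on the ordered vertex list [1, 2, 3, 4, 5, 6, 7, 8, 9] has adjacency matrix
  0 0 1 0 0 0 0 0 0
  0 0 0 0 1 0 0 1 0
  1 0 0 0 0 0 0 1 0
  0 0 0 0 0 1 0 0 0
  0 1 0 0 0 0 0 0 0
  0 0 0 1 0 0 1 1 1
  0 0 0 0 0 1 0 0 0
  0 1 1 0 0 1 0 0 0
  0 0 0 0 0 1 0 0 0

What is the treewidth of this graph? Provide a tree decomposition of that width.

Each bag holds 2 vertices, so the decomposition has width 1, which upper-bounds the treewidth. Any graph with an edge has treewidth ≥ 1, and G has the edge 6–8. Hence tw(G) = 1 exactly.

Treewidth 1.
Bags: B1 = {6, 8}  B2 = {2, 8}  B3 = {6, 9}  B4 = {3, 8}  B5 = {1, 3}  B6 = {6, 7}  B7 = {4, 6}  B8 = {2, 5}
Tree: B1–B2, B1–B3, B2–B4, B4–B5, B1–B6, B3–B7, B2–B8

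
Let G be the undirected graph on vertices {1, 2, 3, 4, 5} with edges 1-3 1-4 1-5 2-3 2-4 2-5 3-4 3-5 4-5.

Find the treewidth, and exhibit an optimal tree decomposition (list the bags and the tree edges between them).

Treewidth 3.
One such decomposition:
Bags: B1 = {2, 3, 4, 5}  B2 = {1, 3, 4, 5}
Tree: B1–B2

Every bag has size at most 4, so the width is 4 − 1 = 3 and tw(G) ≤ 3. On the other hand G contains the 4-clique {1, 3, 4, 5}. A clique must lie in a single bag of any decomposition, so no decomposition can have width below 3. Hence tw(G) = 3 exactly.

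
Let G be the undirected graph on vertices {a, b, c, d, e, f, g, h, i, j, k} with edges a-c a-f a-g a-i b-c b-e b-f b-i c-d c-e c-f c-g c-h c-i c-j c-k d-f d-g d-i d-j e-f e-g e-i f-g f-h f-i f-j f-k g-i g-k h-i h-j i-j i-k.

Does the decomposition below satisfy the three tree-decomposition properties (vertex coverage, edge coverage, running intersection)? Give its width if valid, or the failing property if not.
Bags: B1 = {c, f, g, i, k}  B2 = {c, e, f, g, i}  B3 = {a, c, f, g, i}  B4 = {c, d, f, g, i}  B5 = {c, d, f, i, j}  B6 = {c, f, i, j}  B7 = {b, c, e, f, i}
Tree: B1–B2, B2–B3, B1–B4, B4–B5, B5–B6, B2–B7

A tree decomposition must satisfy three properties: every vertex lies in some bag; for every edge, both endpoints lie together in some bag; and for every vertex, the bags containing it form a connected subtree. Here vertex h appears in no bag, so the decomposition is invalid.

No — vertex h appears in no bag.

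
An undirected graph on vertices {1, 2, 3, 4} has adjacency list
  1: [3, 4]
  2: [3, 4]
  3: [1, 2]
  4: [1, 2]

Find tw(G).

2

A width-2 tree decomposition is:
Bags: B1 = {1, 2, 3}  B2 = {1, 2, 4}
Tree: B1–B2
Every bag has size at most 3, so the width is 3 − 1 = 2 and tw(G) ≤ 2. The edges 1–3–2–4–1 form a cycle, so G is not a tree and its treewidth is at least 2. Hence tw(G) = 2 exactly.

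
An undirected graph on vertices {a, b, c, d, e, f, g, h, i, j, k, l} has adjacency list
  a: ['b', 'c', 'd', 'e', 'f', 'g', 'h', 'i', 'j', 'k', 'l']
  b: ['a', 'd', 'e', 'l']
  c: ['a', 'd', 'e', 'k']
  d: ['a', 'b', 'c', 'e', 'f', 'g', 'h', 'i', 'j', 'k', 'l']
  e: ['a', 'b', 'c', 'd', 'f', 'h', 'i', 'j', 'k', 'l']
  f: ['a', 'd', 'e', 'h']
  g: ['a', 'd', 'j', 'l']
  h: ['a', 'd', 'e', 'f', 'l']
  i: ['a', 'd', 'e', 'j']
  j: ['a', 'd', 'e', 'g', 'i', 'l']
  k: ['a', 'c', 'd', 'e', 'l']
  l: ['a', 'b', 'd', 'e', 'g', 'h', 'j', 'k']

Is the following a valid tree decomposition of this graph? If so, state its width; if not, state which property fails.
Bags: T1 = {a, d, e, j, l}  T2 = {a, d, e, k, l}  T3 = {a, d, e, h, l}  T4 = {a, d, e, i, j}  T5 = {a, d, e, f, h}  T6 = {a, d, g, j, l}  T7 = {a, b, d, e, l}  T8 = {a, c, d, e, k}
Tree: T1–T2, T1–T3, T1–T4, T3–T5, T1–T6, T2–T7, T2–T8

Checking the three conditions: (i) the bags cover all of {a, b, c, d, e, f, g, h, i, j, k, l}; (ii) for each edge, some bag contains both endpoints; (iii) the bags containing any fixed vertex form a subtree. All hold, so the decomposition is valid with width 5 − 1 = 4.

Yes; width 4.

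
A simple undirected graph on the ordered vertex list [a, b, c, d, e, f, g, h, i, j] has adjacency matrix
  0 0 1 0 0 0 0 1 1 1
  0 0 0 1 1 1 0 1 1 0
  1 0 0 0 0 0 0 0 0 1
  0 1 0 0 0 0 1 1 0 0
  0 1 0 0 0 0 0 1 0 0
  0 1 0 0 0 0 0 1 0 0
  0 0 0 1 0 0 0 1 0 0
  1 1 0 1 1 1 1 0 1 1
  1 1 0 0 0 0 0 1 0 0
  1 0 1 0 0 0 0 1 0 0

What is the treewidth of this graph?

A width-2 tree decomposition is:
Bags: B1 = {b, h, i}  B2 = {a, h, i}  B3 = {b, f, h}  B4 = {a, h, j}  B5 = {b, e, h}  B6 = {b, d, h}  B7 = {d, g, h}  B8 = {a, c, j}
Tree: B1–B2, B1–B3, B2–B4, B3–B5, B3–B6, B6–B7, B4–B8
The largest bag has 3 vertices, giving width 2; this decomposition certifies tw(G) ≤ 2. For the lower bound, the 3 vertices {d, g, h} are pairwise adjacent, and any tree decomposition puts a clique entirely inside one bag — forcing width ≥ 2. Combining the bounds, tw(G) = 2.

2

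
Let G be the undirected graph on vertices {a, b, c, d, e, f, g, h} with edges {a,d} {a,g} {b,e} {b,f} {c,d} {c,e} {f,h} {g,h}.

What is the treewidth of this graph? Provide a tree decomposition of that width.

Treewidth 2.
One optimal decomposition is:
Bags: B1 = {b, c, e}  B2 = {b, c, d}  B3 = {a, b, d}  B4 = {a, b, g}  B5 = {b, g, h}  B6 = {b, f, h}
Tree: B1–B2, B2–B3, B3–B4, B4–B5, B5–B6

Every bag has size at most 3, so the width is 3 − 1 = 2 and tw(G) ≤ 2. For the lower bound, G contains the cycle b–e–c–d–a–g–h–f–b, so G is not a forest; only forests have treewidth ≤ 1, hence tw(G) ≥ 2. The upper and lower bounds meet at 2, so that is the treewidth.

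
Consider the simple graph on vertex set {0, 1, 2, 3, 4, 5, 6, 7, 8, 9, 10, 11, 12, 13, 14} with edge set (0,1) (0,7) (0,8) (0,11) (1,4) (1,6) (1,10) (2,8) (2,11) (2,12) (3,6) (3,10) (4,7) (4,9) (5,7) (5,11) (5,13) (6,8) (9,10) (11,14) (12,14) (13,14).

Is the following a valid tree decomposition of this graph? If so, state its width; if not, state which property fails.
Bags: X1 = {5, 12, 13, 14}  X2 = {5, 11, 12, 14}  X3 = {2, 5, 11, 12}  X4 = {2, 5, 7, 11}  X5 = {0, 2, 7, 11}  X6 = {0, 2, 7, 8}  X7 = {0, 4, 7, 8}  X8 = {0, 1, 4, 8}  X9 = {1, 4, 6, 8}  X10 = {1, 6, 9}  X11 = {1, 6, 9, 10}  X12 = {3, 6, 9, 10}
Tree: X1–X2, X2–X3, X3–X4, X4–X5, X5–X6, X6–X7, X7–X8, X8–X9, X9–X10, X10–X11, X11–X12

No — edge (4,9) lies in no bag.

A tree decomposition must satisfy three properties: every vertex lies in some bag; for every edge, both endpoints lie together in some bag; and for every vertex, the bags containing it form a connected subtree. Here edge (4,9) lies in no bag, so the decomposition is invalid.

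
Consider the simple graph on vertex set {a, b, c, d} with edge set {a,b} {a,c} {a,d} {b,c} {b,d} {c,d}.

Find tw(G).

A width-3 tree decomposition is:
Bags: B1 = {a, b, c, d}
Tree: (single bag)
A single bag containing all 4 vertices is trivially a valid decomposition of width 3. Conversely, {a, b, c, d} is a clique of size 4, and the vertices of any clique must share a bag in every tree decomposition; so some bag has ≥ 4 vertices and tw(G) ≥ 3. Combining the bounds, tw(G) = 3.

3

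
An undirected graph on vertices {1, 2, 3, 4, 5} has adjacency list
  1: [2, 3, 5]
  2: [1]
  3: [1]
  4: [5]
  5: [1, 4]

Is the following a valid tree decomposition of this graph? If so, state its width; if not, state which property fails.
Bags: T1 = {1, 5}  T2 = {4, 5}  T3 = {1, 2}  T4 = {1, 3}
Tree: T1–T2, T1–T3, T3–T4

Yes; width 1.

Every vertex of G appears in some bag (union = {1, 2, 3, 4, 5}); every edge is covered by a bag; and for each vertex v the set of bags containing v is connected in the bag tree. The decomposition is therefore valid. The largest bag has 2 vertices, so the width is 1.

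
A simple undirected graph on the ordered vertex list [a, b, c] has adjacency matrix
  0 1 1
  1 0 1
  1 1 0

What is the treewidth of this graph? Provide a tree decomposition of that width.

With just one bag of size 3, the width is 3 − 1 = 2, so tw(G) ≤ 2. On the other hand G contains the 3-clique {a, b, c}. A clique must lie in a single bag of any decomposition, so no decomposition can have width below 2. Combining the bounds, tw(G) = 2.

Treewidth 2.
Bags: B1 = {a, b, c}
Tree: (single bag)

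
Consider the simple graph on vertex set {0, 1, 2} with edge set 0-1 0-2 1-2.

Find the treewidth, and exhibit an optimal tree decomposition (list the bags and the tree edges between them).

With just one bag of size 3, the width is 3 − 1 = 2, so tw(G) ≤ 2. On the other hand G contains the 3-clique {0, 1, 2}. A clique must lie in a single bag of any decomposition, so no decomposition can have width below 2. Combining the bounds, tw(G) = 2.

Treewidth 2.
One optimal decomposition is:
Bags: B1 = {0, 1, 2}
Tree: (single bag)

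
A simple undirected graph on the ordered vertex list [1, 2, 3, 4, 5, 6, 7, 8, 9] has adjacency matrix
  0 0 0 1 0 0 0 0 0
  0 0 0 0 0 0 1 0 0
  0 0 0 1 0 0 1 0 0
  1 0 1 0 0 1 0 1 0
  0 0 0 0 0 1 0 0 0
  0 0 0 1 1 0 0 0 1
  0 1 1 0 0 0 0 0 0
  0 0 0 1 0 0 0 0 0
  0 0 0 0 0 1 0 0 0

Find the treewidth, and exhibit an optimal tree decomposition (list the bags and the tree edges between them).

Treewidth 1.
One optimal decomposition is:
Bags: B1 = {4, 6}  B2 = {3, 4}  B3 = {3, 7}  B4 = {6, 9}  B5 = {2, 7}  B6 = {4, 8}  B7 = {1, 4}  B8 = {5, 6}
Tree: B1–B2, B2–B3, B1–B4, B3–B5, B2–B6, B2–B7, B4–B8

Every bag has size at most 2, so the width is 2 − 1 = 1 and tw(G) ≤ 1. Since G has at least one edge (e.g. 4–6), it is not an edgeless graph, so tw(G) ≥ 1. Hence tw(G) = 1 exactly.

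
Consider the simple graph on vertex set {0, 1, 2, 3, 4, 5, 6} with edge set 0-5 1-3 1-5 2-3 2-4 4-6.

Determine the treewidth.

A width-1 tree decomposition is:
Bags: B1 = {4, 6}  B2 = {2, 4}  B3 = {2, 3}  B4 = {1, 3}  B5 = {1, 5}  B6 = {0, 5}
Tree: B1–B2, B2–B3, B3–B4, B4–B5, B5–B6
Every bag has size at most 2, so the width is 2 − 1 = 1 and tw(G) ≤ 1. G has an edge, so its treewidth is at least 1. Combining the bounds, tw(G) = 1.

1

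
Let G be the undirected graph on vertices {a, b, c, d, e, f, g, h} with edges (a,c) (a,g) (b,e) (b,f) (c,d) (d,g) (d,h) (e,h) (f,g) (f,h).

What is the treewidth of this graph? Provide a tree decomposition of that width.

The largest bag has 3 vertices, giving width 2; this decomposition certifies tw(G) ≤ 2. Since a–c–d–g–a is a cycle in G, G is not acyclic. Forests are exactly the graphs of treewidth ≤ 1, so tw(G) ≥ 2. Hence tw(G) = 2 exactly.

Treewidth 2.
Bags: B1 = {a, c, g}  B2 = {c, d, g}  B3 = {d, f, g}  B4 = {d, f, h}  B5 = {b, f, h}  B6 = {b, e, h}
Tree: B1–B2, B2–B3, B3–B4, B4–B5, B5–B6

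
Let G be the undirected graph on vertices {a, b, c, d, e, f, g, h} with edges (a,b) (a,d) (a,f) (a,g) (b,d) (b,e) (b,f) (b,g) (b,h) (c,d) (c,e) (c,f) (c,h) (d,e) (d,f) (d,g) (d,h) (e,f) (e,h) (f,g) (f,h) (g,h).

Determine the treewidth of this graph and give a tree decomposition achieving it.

Each bag holds 5 vertices, so the decomposition has width 4, which upper-bounds the treewidth. Conversely, {b, d, f, g, h} is a clique of size 5, and the vertices of any clique must share a bag in every tree decomposition; so some bag has ≥ 5 vertices and tw(G) ≥ 4. Hence tw(G) = 4 exactly.

Treewidth 4.
One optimal decomposition is:
Bags: B1 = {b, d, e, f, h}  B2 = {b, d, f, g, h}  B3 = {c, d, e, f, h}  B4 = {a, b, d, f, g}
Tree: B1–B2, B1–B3, B2–B4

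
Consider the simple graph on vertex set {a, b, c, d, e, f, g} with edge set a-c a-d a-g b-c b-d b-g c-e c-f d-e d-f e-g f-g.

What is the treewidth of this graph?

A width-3 tree decomposition is:
Bags: B1 = {c, d, f, g}  B2 = {c, d, e, g}  B3 = {a, c, d, g}  B4 = {b, c, d, g}
Tree: B1–B2, B2–B3, B3–B4
Each bag holds 4 vertices, so the decomposition has width 3, which upper-bounds the treewidth. For the lower bound: the 4 vertex sets {d,f}, {c,e}, {g}, {a} are disjoint, each induces a connected subgraph, and every pair is joined by at least one edge of G. Contracting each set to a single vertex therefore yields K_{4} as a minor, and since treewidth is minor-monotone, tw(G) ≥ tw(K_{4}) = 3. Therefore the treewidth is 3.

3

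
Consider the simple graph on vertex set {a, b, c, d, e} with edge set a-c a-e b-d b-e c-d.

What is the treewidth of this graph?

2

A width-2 tree decomposition is:
Bags: B1 = {a, b, e}  B2 = {a, b, d}  B3 = {a, c, d}
Tree: B1–B2, B2–B3
Each bag holds 3 vertices, so the decomposition has width 2, which upper-bounds the treewidth. Since a–e–b–d–c–a is a cycle in G, G is not acyclic. Forests are exactly the graphs of treewidth ≤ 1, so tw(G) ≥ 2. Hence tw(G) = 2 exactly.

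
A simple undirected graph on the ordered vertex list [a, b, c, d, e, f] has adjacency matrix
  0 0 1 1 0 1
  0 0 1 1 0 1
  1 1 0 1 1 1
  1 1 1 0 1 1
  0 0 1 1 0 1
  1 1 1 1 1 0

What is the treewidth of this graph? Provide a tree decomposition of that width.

Treewidth 3.
One optimal decomposition is:
Bags: B1 = {b, c, d, f}  B2 = {c, d, e, f}  B3 = {a, c, d, f}
Tree: B1–B2, B1–B3

The largest bag has 4 vertices, giving width 3; this decomposition certifies tw(G) ≤ 3. Conversely, {c, d, e, f} is a clique of size 4, and the vertices of any clique must share a bag in every tree decomposition; so some bag has ≥ 4 vertices and tw(G) ≥ 3. Therefore the treewidth is 3.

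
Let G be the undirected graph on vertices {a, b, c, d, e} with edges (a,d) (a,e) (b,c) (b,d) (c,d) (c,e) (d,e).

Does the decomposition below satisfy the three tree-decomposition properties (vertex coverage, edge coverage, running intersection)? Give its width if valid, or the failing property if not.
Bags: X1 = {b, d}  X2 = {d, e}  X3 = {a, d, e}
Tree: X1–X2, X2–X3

No — vertex c appears in no bag.

A tree decomposition must satisfy three properties: every vertex lies in some bag; for every edge, both endpoints lie together in some bag; and for every vertex, the bags containing it form a connected subtree. Here vertex c appears in no bag, so the decomposition is invalid.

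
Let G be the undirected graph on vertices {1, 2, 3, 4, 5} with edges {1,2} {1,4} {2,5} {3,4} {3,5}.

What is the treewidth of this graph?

2

A width-2 tree decomposition is:
Bags: B1 = {2, 3, 5}  B2 = {2, 3, 4}  B3 = {1, 2, 4}
Tree: B1–B2, B2–B3
Each bag holds 3 vertices, so the decomposition has width 2, which upper-bounds the treewidth. The edges 2–5–3–4–1–2 form a cycle, so G is not a tree and its treewidth is at least 2. Combining the bounds, tw(G) = 2.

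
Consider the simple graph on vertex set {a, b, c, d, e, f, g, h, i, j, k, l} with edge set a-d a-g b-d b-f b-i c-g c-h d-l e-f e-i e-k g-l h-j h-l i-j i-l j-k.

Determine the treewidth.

3

A width-3 tree decomposition is:
Bags: B1 = {e, f, j, k}  B2 = {e, f, i, j}  B3 = {b, f, i, j}  B4 = {b, h, i, j}  B5 = {b, h, i, l}  B6 = {b, d, h, l}  B7 = {c, d, h, l}  B8 = {c, d, g, l}  B9 = {a, c, d, g}
Tree: B1–B2, B2–B3, B3–B4, B4–B5, B5–B6, B6–B7, B7–B8, B8–B9
Every bag has size at most 4, so the width is 4 − 1 = 3 and tw(G) ≤ 3. For the lower bound: the 4 vertex sets {e,f,k}, {j}, {i}, {b,d,h,l} are disjoint, each induces a connected subgraph, and every pair is joined by at least one edge of G. Contracting each set to a single vertex therefore yields K_{4} as a minor, and since treewidth is minor-monotone, tw(G) ≥ tw(K_{4}) = 3. Combining the bounds, tw(G) = 3.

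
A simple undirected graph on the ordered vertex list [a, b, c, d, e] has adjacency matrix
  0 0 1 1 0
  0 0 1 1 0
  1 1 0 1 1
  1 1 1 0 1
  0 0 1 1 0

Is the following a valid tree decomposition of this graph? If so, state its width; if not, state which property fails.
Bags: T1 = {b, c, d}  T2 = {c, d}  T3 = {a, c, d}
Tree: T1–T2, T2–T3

A tree decomposition must satisfy three properties: every vertex lies in some bag; for every edge, both endpoints lie together in some bag; and for every vertex, the bags containing it form a connected subtree. Here vertex e appears in no bag, so the decomposition is invalid.

No — vertex e appears in no bag.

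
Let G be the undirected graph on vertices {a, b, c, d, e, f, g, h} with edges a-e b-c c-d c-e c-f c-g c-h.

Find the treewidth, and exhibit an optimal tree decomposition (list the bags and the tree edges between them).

The largest bag has 2 vertices, giving width 1; this decomposition certifies tw(G) ≤ 1. Since G has at least one edge (e.g. c–e), it is not an edgeless graph, so tw(G) ≥ 1. Therefore the treewidth is 1.

Treewidth 1.
One optimal decomposition is:
Bags: B1 = {c, e}  B2 = {c, f}  B3 = {a, e}  B4 = {c, h}  B5 = {b, c}  B6 = {c, d}  B7 = {c, g}
Tree: B1–B2, B1–B3, B1–B4, B1–B5, B5–B6, B6–B7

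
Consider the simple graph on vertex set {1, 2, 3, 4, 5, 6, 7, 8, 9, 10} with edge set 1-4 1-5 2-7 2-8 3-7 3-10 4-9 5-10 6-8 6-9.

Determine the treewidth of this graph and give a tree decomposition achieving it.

Treewidth 2.
Bags: B1 = {2, 7, 8}  B2 = {3, 7, 8}  B3 = {3, 8, 10}  B4 = {5, 8, 10}  B5 = {1, 5, 8}  B6 = {1, 4, 8}  B7 = {4, 8, 9}  B8 = {6, 8, 9}
Tree: B1–B2, B2–B3, B3–B4, B4–B5, B5–B6, B6–B7, B7–B8

The largest bag has 3 vertices, giving width 2; this decomposition certifies tw(G) ≤ 2. Since 8–2–7–3–10–5–1–4–9–6–8 is a cycle in G, G is not acyclic. Forests are exactly the graphs of treewidth ≤ 1, so tw(G) ≥ 2. Hence tw(G) = 2 exactly.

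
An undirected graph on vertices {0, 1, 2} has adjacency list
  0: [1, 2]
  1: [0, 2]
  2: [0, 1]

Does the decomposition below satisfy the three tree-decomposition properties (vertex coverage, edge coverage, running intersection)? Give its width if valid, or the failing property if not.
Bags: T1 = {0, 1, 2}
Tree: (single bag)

Every vertex of G appears in some bag (union = {0, 1, 2}); every edge is covered by a bag; and for each vertex v the set of bags containing v is connected in the bag tree. The decomposition is therefore valid. The largest bag has 3 vertices, so the width is 2.

Yes; width 2.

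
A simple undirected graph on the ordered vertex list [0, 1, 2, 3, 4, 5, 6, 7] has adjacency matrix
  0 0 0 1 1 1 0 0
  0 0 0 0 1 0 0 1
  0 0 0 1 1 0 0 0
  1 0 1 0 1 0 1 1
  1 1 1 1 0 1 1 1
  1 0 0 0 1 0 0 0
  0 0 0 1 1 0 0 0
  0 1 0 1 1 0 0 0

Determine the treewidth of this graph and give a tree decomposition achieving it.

The largest bag has 3 vertices, giving width 2; this decomposition certifies tw(G) ≤ 2. On the other hand G contains the 3-clique {1, 4, 7}. A clique must lie in a single bag of any decomposition, so no decomposition can have width below 2. The upper and lower bounds meet at 2, so that is the treewidth.

Treewidth 2.
One optimal decomposition is:
Bags: B1 = {3, 4, 6}  B2 = {2, 3, 4}  B3 = {0, 3, 4}  B4 = {3, 4, 7}  B5 = {0, 4, 5}  B6 = {1, 4, 7}
Tree: B1–B2, B2–B3, B2–B4, B3–B5, B4–B6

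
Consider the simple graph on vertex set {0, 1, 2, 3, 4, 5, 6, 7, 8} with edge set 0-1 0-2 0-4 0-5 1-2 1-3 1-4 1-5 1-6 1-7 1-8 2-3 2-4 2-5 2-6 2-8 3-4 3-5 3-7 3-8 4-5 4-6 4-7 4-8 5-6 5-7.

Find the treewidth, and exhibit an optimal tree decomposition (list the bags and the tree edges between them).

Treewidth 4.
One such decomposition:
Bags: B1 = {0, 1, 2, 4, 5}  B2 = {1, 2, 3, 4, 5}  B3 = {1, 3, 4, 5, 7}  B4 = {1, 2, 3, 4, 8}  B5 = {1, 2, 4, 5, 6}
Tree: B1–B2, B2–B3, B2–B4, B2–B5

Every bag has size at most 5, so the width is 5 − 1 = 4 and tw(G) ≤ 4. Conversely, {1, 2, 3, 4, 8} is a clique of size 5, and the vertices of any clique must share a bag in every tree decomposition; so some bag has ≥ 5 vertices and tw(G) ≥ 4. Hence tw(G) = 4 exactly.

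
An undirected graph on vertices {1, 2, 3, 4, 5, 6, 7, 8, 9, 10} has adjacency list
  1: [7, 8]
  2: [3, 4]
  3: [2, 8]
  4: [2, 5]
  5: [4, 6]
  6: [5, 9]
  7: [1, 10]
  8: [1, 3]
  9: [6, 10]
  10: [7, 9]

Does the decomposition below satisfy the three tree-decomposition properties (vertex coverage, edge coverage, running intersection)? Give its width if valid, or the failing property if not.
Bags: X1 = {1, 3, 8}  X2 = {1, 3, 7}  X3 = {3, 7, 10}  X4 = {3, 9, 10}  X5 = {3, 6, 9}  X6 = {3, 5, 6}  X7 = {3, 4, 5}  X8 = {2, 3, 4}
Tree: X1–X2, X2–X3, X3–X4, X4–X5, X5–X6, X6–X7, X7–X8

Every vertex of G appears in some bag (union = {1, 2, 3, 4, 5, 6, 7, 8, 9, 10}); every edge is covered by a bag; and for each vertex v the set of bags containing v is connected in the bag tree. The decomposition is therefore valid. The largest bag has 3 vertices, so the width is 2.

Yes; width 2.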